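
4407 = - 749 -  - 5156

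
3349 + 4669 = 8018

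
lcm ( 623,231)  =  20559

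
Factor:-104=  -  2^3*13^1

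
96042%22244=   7066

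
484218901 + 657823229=1142042130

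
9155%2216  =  291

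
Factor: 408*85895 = 2^3*3^1*5^1*17^1*41^1*419^1 = 35045160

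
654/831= 218/277 = 0.79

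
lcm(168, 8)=168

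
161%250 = 161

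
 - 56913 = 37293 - 94206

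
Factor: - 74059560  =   - 2^3*3^2*5^1 * 205721^1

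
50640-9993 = 40647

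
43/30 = 43/30 = 1.43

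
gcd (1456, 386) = 2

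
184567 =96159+88408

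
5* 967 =4835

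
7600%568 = 216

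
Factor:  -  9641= - 31^1*311^1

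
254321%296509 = 254321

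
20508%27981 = 20508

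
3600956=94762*38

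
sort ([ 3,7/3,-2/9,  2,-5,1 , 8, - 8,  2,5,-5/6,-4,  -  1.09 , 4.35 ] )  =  [-8,  -  5,  -  4, - 1.09, - 5/6, - 2/9, 1,2, 2,7/3,  3,4.35, 5, 8 ] 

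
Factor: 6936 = 2^3*3^1*17^2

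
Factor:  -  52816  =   - 2^4*3301^1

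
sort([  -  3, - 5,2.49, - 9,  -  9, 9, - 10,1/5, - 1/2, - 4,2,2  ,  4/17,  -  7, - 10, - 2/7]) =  [ - 10,- 10,  -  9, - 9,-7,  -  5, - 4, - 3,-1/2,- 2/7,1/5,4/17,2, 2, 2.49,9 ]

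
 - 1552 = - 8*194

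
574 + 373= 947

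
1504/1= 1504 = 1504.00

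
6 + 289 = 295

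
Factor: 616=2^3*7^1 * 11^1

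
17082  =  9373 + 7709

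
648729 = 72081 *9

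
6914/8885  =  6914/8885  =  0.78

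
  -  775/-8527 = 775/8527 = 0.09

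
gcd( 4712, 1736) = 248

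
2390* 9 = 21510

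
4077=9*453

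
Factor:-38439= -3^2*4271^1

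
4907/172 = 4907/172= 28.53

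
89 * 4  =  356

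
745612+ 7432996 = 8178608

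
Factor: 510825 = 3^1*5^2*7^2 *139^1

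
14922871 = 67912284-52989413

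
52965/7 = 7566+3/7 = 7566.43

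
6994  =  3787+3207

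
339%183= 156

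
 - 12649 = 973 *( - 13 )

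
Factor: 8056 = 2^3*19^1*53^1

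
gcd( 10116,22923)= 9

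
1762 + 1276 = 3038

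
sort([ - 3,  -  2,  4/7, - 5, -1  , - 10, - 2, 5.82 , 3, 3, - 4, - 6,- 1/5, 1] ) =[ - 10, - 6 , - 5, - 4,-3, - 2 ,-2,-1, - 1/5, 4/7,1, 3,3, 5.82]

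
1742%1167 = 575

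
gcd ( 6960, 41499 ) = 87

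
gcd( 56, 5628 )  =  28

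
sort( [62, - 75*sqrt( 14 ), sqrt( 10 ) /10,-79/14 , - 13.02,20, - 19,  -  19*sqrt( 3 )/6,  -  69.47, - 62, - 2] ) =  [ - 75*sqrt (14), - 69.47, - 62, - 19 , - 13.02,-79/14, - 19*sqrt( 3)/6, - 2, sqrt( 10 )/10, 20,62 ] 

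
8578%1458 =1288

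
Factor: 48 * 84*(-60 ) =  -241920 = -2^8 *3^3*5^1* 7^1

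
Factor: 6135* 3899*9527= 3^1*5^1*7^2*409^1*557^1* 1361^1 =227889317355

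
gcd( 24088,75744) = 8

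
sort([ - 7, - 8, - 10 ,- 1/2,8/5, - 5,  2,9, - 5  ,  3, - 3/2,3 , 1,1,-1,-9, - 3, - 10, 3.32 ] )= [- 10, - 10, - 9, - 8, - 7, - 5 , - 5, - 3, - 3/2, - 1, - 1/2,1,  1,8/5,2,3, 3 , 3.32,9 ] 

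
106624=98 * 1088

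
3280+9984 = 13264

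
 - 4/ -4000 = 1/1000 = 0.00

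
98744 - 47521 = 51223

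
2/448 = 1/224 = 0.00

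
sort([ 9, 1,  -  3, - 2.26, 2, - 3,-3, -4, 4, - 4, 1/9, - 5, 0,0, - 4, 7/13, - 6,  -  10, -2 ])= [- 10,  -  6, - 5  , - 4, - 4, - 4, - 3, - 3,  -  3, - 2.26, - 2,  0,0, 1/9,7/13, 1,2, 4,  9 ] 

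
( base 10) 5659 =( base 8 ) 13033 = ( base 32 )5GR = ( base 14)20C3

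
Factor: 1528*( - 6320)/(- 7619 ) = 9656960/7619 = 2^7 * 5^1 * 19^(  -  1)*79^1* 191^1  *  401^( - 1)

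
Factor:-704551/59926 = -2^(-1)*19^( -2 ) * 83^( -1)*704551^1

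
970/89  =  10+80/89 = 10.90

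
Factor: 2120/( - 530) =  -2^2 = - 4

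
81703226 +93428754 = 175131980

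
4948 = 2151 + 2797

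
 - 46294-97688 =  - 143982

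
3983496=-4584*( - 869)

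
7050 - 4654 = 2396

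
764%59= 56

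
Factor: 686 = 2^1*7^3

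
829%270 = 19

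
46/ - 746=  - 23/373 = - 0.06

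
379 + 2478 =2857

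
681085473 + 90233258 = 771318731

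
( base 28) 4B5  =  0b110101111001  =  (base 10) 3449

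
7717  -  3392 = 4325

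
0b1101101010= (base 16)36A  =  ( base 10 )874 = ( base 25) 19o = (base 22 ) 1HG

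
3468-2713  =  755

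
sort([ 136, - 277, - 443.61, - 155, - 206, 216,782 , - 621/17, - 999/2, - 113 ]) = [  -  999/2, - 443.61 ,-277,-206 , - 155, - 113, -621/17,136,  216, 782]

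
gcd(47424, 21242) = 494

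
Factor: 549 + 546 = 3^1*5^1 * 73^1   =  1095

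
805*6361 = 5120605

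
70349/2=35174 + 1/2 = 35174.50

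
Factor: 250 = 2^1*5^3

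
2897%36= 17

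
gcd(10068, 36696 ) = 12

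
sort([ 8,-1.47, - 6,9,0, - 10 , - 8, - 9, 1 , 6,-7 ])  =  [ - 10,-9,-8, - 7,-6,-1.47,0, 1,6,8,  9]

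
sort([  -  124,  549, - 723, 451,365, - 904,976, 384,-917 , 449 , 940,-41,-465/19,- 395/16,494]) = [ -917,-904, -723, - 124, - 41,-395/16, - 465/19,365, 384,449 , 451,494,549,940,976]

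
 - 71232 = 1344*(  -  53) 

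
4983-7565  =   - 2582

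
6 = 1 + 5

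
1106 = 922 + 184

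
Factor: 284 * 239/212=16969/53 = 53^ (  -  1 )*71^1*239^1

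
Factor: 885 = 3^1*5^1*59^1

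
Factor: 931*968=2^3*7^2*11^2*19^1 = 901208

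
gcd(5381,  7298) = 1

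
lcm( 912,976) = 55632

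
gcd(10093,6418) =1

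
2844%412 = 372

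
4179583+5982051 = 10161634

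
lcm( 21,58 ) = 1218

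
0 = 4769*0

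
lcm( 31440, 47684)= 2861040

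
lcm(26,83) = 2158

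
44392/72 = 616 + 5/9 = 616.56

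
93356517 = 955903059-862546542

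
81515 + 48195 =129710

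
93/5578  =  93/5578   =  0.02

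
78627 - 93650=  - 15023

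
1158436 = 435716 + 722720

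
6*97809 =586854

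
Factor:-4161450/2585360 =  - 2^( - 3) * 3^1*5^1*17^(-1 )*1901^( - 1) * 27743^1= - 416145/258536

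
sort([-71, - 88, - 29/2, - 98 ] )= [ - 98,-88,  -  71, - 29/2] 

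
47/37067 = 47/37067 = 0.00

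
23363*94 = 2196122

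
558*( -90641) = -50577678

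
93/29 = 93/29=3.21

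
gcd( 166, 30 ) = 2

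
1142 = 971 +171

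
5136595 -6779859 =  - 1643264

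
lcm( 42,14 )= 42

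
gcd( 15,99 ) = 3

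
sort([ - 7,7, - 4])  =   [ - 7, - 4, 7 ]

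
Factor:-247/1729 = -7^ ( - 1) = - 1/7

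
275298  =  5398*51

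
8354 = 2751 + 5603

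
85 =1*85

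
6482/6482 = 1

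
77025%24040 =4905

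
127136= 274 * 464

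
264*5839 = 1541496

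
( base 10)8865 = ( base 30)9pf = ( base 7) 34563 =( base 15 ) 2960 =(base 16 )22a1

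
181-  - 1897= 2078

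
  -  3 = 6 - 9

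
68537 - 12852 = 55685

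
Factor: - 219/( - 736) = 2^(- 5) *3^1*23^( - 1 )*73^1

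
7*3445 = 24115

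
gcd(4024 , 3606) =2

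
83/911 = 83/911 = 0.09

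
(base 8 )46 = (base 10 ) 38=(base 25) 1D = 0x26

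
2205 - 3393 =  - 1188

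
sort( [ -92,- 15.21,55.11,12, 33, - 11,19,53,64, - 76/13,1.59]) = [ - 92, -15.21,- 11,-76/13,  1.59,12,19,33,53 , 55.11,64 ]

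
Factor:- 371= - 7^1*53^1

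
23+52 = 75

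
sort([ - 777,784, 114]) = [ - 777,114,784 ]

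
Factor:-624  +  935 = 311^1= 311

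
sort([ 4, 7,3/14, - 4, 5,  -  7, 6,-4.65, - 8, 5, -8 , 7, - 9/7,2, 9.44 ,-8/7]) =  [ - 8,-8, - 7,  -  4.65,  -  4 , - 9/7, - 8/7, 3/14,2,4, 5,5, 6, 7, 7, 9.44]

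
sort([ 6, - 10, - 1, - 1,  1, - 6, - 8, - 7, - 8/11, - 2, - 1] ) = [ - 10, - 8, - 7 , - 6, - 2  ,-1 , - 1, -1, - 8/11 , 1 , 6] 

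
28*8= 224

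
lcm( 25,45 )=225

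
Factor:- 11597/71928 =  - 2^ ( - 3 )*3^( - 5 )*37^(-1 )*11597^1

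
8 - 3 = 5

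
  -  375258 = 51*(  -  7358) 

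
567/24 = 23  +  5/8=23.62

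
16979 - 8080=8899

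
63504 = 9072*7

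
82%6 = 4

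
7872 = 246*32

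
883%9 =1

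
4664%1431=371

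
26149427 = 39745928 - 13596501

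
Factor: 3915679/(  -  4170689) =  - 271^1*1489^(-1) * 2801^(-1 ) * 14449^1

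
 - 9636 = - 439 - 9197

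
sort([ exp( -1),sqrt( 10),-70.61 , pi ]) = [-70.61, exp(-1 ), pi,sqrt ( 10) ] 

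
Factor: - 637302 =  - 2^1*3^1*106217^1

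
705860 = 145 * 4868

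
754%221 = 91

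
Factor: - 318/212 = - 3/2 = - 2^( - 1 )*3^1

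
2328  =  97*24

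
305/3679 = 305/3679 = 0.08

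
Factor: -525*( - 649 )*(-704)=  -  2^6* 3^1*5^2*7^1*11^2*59^1 = - 239870400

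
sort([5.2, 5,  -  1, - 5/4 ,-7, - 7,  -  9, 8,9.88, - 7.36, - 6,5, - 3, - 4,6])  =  [- 9, - 7.36, - 7, - 7, - 6, - 4, - 3, - 5/4, - 1, 5, 5, 5.2, 6, 8, 9.88]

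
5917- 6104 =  - 187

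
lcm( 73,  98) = 7154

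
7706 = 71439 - 63733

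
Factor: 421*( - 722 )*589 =- 179033618 = - 2^1*19^3*31^1*421^1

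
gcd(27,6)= 3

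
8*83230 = 665840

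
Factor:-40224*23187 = -2^5*3^2*59^1*131^1*419^1 = -932673888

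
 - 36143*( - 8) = 289144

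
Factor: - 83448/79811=-2^3* 3^2*19^1*61^1* 79811^( - 1) 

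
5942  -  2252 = 3690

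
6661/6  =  1110+1/6 =1110.17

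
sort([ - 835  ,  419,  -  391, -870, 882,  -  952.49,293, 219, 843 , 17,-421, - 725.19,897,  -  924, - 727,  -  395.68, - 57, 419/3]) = [-952.49,-924, - 870,-835,-727, - 725.19,  -  421, - 395.68,-391,  -  57,17,419/3, 219,  293,419 , 843,  882,897]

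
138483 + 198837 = 337320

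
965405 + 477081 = 1442486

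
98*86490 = 8476020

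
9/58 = 9/58 =0.16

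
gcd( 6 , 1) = 1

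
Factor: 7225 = 5^2*17^2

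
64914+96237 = 161151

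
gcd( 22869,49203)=693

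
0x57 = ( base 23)3I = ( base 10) 87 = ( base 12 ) 73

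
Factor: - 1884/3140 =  - 3^1*5^ ( - 1 )= - 3/5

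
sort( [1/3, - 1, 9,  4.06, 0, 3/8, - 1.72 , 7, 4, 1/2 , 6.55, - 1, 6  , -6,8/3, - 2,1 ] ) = [ - 6, - 2,- 1.72,- 1, - 1, 0,  1/3,3/8,1/2, 1, 8/3,4,4.06,6,6.55, 7, 9]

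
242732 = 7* 34676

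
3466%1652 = 162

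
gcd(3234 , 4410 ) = 294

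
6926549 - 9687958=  - 2761409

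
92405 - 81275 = 11130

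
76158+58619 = 134777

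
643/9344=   643/9344 = 0.07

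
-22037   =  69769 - 91806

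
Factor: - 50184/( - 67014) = 2^2*3^(-1)*41^1*73^( - 1 ) = 164/219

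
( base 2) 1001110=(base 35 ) 28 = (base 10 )78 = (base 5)303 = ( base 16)4e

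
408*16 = 6528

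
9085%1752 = 325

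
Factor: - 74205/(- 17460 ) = 17/4= 2^( - 2)*17^1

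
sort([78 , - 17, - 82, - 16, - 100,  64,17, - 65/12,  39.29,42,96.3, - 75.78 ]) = [ - 100,-82, - 75.78, - 17,-16,-65/12,17, 39.29,42,64, 78,96.3 ]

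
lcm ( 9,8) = 72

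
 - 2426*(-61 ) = 147986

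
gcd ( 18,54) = 18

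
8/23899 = 8/23899=0.00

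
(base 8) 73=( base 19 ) 32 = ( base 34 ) 1P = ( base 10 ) 59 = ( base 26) 27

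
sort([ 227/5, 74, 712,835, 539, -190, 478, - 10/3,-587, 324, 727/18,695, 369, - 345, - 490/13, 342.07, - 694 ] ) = [-694, - 587, - 345, - 190, - 490/13,-10/3, 727/18, 227/5  ,  74,324,342.07, 369, 478,539,695,712,835 ] 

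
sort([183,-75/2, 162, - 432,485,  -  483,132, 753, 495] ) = [ - 483, - 432,  -  75/2, 132, 162,183,485 , 495,753]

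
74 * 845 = 62530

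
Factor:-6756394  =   - 2^1*3378197^1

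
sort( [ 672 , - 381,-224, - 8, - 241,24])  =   [ - 381, - 241, - 224,  -  8,24,672 ] 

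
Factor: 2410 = 2^1*5^1*241^1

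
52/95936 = 13/23984 = 0.00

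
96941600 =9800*9892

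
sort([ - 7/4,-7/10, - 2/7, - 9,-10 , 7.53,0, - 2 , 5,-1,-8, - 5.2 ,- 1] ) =[ - 10, - 9, - 8, - 5.2, - 2, - 7/4 ,  -  1, - 1,-7/10, - 2/7,0 , 5,7.53 ] 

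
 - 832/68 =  - 13 + 13/17 = - 12.24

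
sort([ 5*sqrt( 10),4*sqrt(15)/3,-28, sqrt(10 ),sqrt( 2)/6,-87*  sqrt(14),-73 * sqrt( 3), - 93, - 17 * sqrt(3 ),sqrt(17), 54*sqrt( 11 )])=[-87*sqrt(14), - 73 * sqrt( 3 ) , - 93,-17*sqrt( 3), - 28,sqrt(2)/6,sqrt( 10) , sqrt( 17 ), 4 * sqrt( 15) /3,5*sqrt( 10 ),  54*sqrt( 11)]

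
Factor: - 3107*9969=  - 30973683=   - 3^1 * 13^1 * 239^1*3323^1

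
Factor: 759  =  3^1 *11^1*23^1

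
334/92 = 3+29/46 =3.63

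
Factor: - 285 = - 3^1*5^1*19^1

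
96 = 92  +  4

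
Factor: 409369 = 409369^1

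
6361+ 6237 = 12598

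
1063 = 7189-6126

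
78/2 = 39 = 39.00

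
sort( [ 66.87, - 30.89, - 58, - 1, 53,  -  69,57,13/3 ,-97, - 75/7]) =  [ - 97,-69 ,- 58 , - 30.89, - 75/7, - 1 , 13/3 , 53,57, 66.87 ]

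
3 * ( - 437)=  - 1311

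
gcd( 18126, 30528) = 954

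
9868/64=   154 + 3/16 = 154.19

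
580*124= 71920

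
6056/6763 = 6056/6763 = 0.90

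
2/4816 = 1/2408 =0.00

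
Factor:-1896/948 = -2^1 = - 2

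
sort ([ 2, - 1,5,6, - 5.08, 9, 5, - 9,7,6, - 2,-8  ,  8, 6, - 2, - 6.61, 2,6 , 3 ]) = [ - 9, - 8, - 6.61,  -  5.08, - 2, - 2,- 1,2, 2,3,5,5, 6, 6,6,6, 7,  8,9 ] 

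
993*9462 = 9395766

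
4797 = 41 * 117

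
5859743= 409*14327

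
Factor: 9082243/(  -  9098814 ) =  - 2^( - 1 )*3^ ( - 1)*103^( - 1)*14723^(-1)*9082243^1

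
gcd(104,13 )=13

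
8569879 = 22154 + 8547725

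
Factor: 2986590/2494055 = 597318/498811 = 2^1*3^1*47^( - 1)  *  113^1*881^1*10613^(-1 )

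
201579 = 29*6951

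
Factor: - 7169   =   - 67^1*107^1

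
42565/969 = 42565/969= 43.93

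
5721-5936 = -215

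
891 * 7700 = 6860700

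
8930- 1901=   7029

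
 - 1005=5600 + -6605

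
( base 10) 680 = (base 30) mk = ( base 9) 835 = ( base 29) nd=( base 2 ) 1010101000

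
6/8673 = 2/2891 =0.00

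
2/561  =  2/561=0.00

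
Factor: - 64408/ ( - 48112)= 2^( - 1 )*31^(  -  1 )*83^1=83/62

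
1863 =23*81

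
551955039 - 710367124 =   -  158412085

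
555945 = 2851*195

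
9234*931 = 8596854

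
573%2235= 573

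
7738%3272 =1194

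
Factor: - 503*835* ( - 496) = 208322480 = 2^4 * 5^1* 31^1*167^1 *503^1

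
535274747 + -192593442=342681305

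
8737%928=385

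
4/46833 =4/46833 = 0.00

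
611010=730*837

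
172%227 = 172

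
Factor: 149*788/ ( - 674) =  - 2^1*149^1*197^1*337^ ( - 1) = - 58706/337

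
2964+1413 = 4377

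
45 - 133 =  - 88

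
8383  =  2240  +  6143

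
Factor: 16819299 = 3^3* 7^2*12713^1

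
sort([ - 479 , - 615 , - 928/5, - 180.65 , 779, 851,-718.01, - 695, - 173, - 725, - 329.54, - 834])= [-834, - 725  , - 718.01, - 695, - 615 , - 479  , - 329.54, - 928/5, - 180.65, - 173, 779, 851 ] 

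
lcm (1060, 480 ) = 25440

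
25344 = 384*66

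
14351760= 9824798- -4526962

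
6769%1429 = 1053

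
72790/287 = 72790/287 = 253.62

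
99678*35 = 3488730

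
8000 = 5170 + 2830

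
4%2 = 0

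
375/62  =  6  +  3/62 =6.05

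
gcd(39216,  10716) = 228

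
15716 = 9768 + 5948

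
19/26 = 19/26 = 0.73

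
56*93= 5208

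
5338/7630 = 2669/3815 = 0.70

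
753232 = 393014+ 360218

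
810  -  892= - 82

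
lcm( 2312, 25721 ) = 205768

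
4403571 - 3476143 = 927428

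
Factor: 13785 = 3^1*5^1 * 919^1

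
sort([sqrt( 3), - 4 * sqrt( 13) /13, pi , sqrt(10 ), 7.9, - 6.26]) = [ - 6.26, - 4*sqrt( 13 ) /13, sqrt( 3), pi , sqrt(10 ), 7.9]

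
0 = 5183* 0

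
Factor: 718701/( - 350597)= - 3^1 *13^( - 1)*149^( - 1) * 181^(  -  1) *239567^1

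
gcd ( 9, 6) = 3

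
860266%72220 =65846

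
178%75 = 28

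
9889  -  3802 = 6087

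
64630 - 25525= 39105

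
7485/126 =59 + 17/42 = 59.40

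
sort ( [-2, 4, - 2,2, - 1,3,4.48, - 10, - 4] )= [ - 10 ,  -  4, - 2,-2 , - 1, 2, 3,4,4.48] 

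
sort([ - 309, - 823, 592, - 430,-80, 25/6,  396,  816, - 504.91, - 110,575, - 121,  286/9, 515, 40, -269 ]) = [ - 823, - 504.91,-430, - 309,-269,  -  121, - 110, - 80, 25/6,286/9,  40, 396, 515,575 , 592,816] 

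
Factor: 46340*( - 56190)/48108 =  - 216987050/4009= - 2^1 * 5^2 * 7^1* 19^( - 1 ) * 211^( - 1)*331^1 * 1873^1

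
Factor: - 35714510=- 2^1* 5^1*13^1*43^1 * 6389^1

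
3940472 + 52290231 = 56230703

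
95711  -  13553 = 82158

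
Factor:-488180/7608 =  -385/6 = - 2^( - 1)*3^( - 1 )*5^1*7^1 * 11^1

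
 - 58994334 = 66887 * ( - 882)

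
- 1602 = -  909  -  693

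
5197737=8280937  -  3083200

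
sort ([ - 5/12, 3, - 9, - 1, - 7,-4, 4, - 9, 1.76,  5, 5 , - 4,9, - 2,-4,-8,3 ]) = [ - 9, - 9, - 8, - 7 , - 4, - 4, - 4, - 2, - 1, - 5/12,1.76, 3,3, 4, 5,  5,  9]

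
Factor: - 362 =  - 2^1*181^1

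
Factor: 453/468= 2^( -2)*3^(-1) *13^(-1) * 151^1 = 151/156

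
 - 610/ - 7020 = 61/702 = 0.09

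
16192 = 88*184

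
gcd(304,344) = 8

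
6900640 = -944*( - 7310 ) 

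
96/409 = 96/409 = 0.23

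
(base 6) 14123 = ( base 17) 7b1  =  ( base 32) 253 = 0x8A3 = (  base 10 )2211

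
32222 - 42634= - 10412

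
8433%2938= 2557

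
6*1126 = 6756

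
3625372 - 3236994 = 388378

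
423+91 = 514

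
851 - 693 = 158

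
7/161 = 1/23 = 0.04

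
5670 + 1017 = 6687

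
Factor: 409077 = 3^3*109^1 * 139^1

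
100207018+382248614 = 482455632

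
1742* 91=158522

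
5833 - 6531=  - 698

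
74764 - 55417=19347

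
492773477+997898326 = 1490671803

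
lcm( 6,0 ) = 0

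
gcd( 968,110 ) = 22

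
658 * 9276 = 6103608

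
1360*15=20400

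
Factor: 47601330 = 2^1*3^1*5^1*7^1*83^1*2731^1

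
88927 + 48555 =137482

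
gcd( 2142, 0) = 2142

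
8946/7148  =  4473/3574=1.25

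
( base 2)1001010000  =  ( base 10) 592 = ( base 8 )1120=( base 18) 1eg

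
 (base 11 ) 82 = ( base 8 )132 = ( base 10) 90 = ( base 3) 10100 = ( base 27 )39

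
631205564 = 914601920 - 283396356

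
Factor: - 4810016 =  - 2^5*83^1 * 1811^1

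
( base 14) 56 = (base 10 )76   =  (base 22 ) 3A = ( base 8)114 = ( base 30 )2G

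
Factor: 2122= 2^1*1061^1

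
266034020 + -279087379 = - 13053359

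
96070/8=48035/4  =  12008.75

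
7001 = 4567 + 2434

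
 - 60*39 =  - 2340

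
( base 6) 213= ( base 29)2N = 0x51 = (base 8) 121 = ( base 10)81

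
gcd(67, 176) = 1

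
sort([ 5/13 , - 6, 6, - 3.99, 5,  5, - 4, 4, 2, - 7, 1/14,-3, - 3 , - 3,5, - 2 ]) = [ - 7,- 6, - 4,-3.99 , - 3, - 3, - 3,-2, 1/14,5/13,2, 4, 5, 5,  5 , 6 ]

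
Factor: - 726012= - 2^2*3^2*7^1*43^1*67^1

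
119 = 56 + 63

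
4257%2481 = 1776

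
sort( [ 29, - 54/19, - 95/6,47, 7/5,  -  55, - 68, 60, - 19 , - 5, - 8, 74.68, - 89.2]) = [ - 89.2, - 68, - 55, - 19, - 95/6, - 8, - 5, - 54/19, 7/5,29,47,  60, 74.68] 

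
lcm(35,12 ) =420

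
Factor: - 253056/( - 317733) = 84352/105911= 2^7*13^( - 1)*659^1*8147^( - 1) 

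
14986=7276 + 7710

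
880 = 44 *20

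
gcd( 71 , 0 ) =71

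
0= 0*94265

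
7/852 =7/852 =0.01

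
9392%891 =482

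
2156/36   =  59 + 8/9 = 59.89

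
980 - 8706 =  - 7726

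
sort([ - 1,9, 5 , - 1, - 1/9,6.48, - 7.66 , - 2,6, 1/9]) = [ - 7.66, - 2,-1, - 1, - 1/9,1/9 , 5 , 6,6.48, 9]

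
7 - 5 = 2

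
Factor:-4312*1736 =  - 7485632 = - 2^6*7^3*11^1*31^1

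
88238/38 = 44119/19 = 2322.05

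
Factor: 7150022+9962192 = 17112214 =2^1 *7^1 *103^1*11867^1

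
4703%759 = 149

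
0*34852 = 0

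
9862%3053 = 703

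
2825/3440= 565/688  =  0.82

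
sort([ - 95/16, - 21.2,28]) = [ - 21.2, - 95/16,28]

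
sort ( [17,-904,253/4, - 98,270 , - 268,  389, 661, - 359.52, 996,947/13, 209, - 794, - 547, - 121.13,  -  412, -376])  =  [ - 904,-794, - 547 ,- 412, -376, - 359.52,-268,-121.13 ,- 98, 17,253/4, 947/13,209,  270, 389,661, 996]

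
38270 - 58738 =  - 20468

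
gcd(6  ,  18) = 6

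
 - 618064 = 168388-786452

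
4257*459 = 1953963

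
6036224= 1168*5168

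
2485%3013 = 2485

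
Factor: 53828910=2^1*3^2 * 5^1*598099^1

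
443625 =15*29575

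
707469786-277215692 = 430254094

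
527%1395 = 527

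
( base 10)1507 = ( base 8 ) 2743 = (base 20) 3f7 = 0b10111100011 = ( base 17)53B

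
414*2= 828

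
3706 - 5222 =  - 1516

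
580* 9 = 5220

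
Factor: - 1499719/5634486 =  - 115363/433422 = - 2^( - 1)*3^( - 2) *11^(-2 )*199^( - 1)*115363^1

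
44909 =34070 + 10839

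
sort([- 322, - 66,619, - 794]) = [ - 794 ,-322,-66,619] 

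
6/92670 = 1/15445  =  0.00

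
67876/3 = 67876/3 = 22625.33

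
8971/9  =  8971/9 = 996.78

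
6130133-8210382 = -2080249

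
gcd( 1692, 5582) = 2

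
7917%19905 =7917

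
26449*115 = 3041635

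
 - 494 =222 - 716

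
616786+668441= 1285227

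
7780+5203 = 12983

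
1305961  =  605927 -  - 700034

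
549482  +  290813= 840295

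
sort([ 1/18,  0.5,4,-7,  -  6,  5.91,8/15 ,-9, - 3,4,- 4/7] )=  [  -  9, - 7, - 6, - 3, - 4/7,1/18 , 0.5, 8/15, 4 , 4,5.91]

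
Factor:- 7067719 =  - 47^1*150377^1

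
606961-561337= 45624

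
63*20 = 1260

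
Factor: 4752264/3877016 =54003/44057 = 3^1*13^ ( - 1)*47^1*383^1*3389^( - 1) 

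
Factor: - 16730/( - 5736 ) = 35/12=   2^ ( - 2)*3^( - 1 )*5^1*7^1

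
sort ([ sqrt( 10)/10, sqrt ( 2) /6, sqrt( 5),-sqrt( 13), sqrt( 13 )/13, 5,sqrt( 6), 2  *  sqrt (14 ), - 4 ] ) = [ - 4, - sqrt( 13 ),sqrt( 2) /6,sqrt(13 )/13, sqrt (10 )/10, sqrt(5),sqrt(6 ) , 5, 2*sqrt( 14 ) ] 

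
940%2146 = 940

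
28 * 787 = 22036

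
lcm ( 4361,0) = 0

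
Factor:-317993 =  - 13^1*61^1*401^1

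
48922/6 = 24461/3 = 8153.67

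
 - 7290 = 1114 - 8404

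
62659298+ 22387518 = 85046816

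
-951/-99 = 317/33 = 9.61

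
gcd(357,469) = 7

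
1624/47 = 1624/47  =  34.55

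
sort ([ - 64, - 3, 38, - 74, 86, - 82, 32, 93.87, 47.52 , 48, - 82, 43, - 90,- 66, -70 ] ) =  [ - 90 , - 82, -82, - 74, - 70, - 66, - 64, - 3, 32, 38,43, 47.52, 48 , 86,93.87]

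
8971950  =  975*9202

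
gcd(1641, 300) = 3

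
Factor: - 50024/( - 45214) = 2^2*13^1 * 47^( - 1)  =  52/47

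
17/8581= 17/8581 = 0.00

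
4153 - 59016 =- 54863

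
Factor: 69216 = 2^5*3^1*7^1 * 103^1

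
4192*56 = 234752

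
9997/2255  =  9997/2255 =4.43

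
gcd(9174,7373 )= 1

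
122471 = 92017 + 30454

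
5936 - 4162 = 1774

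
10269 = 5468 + 4801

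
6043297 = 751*8047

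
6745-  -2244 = 8989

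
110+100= 210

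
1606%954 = 652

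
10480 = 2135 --8345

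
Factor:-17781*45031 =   -  800696211 = -  3^1*7^2*919^1 * 5927^1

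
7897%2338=883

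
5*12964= 64820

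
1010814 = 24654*41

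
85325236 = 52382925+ 32942311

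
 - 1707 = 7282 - 8989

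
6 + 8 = 14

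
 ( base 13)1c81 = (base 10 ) 4330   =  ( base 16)10EA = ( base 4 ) 1003222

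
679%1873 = 679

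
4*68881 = 275524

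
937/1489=937/1489=0.63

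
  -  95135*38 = -3615130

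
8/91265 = 8/91265 = 0.00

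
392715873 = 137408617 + 255307256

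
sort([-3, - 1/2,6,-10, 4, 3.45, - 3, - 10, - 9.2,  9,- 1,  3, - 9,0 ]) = [-10, - 10 , - 9.2, - 9 , - 3 ,  -  3,-1, - 1/2, 0 , 3 , 3.45, 4, 6,9 ] 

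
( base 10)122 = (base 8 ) 172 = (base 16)7A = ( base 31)3t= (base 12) A2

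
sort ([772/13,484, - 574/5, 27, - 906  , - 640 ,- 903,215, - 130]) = [ - 906, - 903, - 640, - 130, - 574/5,27,772/13,215,  484 ] 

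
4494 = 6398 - 1904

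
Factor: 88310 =2^1 * 5^1*8831^1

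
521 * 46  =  23966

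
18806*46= 865076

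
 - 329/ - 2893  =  329/2893 = 0.11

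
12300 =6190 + 6110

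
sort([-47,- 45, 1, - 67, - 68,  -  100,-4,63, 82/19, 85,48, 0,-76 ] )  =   [  -  100, - 76, - 68, - 67,  -  47, - 45, - 4, 0,1, 82/19, 48, 63, 85 ] 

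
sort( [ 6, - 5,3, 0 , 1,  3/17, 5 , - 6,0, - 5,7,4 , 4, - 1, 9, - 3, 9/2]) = [ - 6, - 5, - 5, - 3, - 1, 0,0,3/17,1 , 3,4,4,9/2,  5,6,  7,9 ] 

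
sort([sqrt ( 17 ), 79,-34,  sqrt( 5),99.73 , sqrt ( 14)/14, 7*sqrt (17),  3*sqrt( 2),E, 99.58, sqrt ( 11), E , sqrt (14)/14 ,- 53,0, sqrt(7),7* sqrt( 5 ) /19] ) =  [ - 53,-34, 0,sqrt(14) /14, sqrt ( 14)/14, 7 * sqrt( 5)/19, sqrt(5), sqrt ( 7 ), E,E, sqrt( 11 )  ,  sqrt(17), 3*sqrt(2) , 7*sqrt ( 17), 79,99.58, 99.73]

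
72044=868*83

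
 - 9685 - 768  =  - 10453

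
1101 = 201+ 900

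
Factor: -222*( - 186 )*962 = 39722904 =2^3 * 3^2*13^1*31^1*37^2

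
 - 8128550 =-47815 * 170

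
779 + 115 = 894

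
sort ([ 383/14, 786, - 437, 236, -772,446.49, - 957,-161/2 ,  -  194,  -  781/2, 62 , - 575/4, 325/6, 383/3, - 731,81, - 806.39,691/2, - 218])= [- 957, - 806.39, - 772,- 731,-437, - 781/2, - 218 , -194, - 575/4, - 161/2, 383/14, 325/6,  62,81,383/3, 236,691/2, 446.49,786]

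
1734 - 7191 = -5457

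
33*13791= 455103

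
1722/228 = 287/38 = 7.55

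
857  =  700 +157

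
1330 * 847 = 1126510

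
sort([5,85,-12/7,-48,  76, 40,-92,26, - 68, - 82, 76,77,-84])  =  [-92,-84,  -  82,-68,-48,-12/7,  5, 26,40, 76, 76 , 77,  85] 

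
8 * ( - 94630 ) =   -  757040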